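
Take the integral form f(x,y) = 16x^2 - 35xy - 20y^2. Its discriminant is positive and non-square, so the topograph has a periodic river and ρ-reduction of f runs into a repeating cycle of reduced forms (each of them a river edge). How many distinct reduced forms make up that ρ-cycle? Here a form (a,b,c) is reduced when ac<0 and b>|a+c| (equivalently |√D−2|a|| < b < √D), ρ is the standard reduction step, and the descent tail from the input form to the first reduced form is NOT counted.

D = 2505, ⌊√D⌋ = 50
descent: ρ → (-20,35,16)  [lands on river]
river: ρ → (16,29,-26)
river: ρ → (-26,23,19)
river: ρ → (19,15,-30)
river: ρ → (-30,45,4)
river: ρ → (4,43,-41)
river: ρ → (-41,39,6)
river: ρ → (6,45,-20)
ρ-cycle length = 8 (tail of 1 descent step not counted)

8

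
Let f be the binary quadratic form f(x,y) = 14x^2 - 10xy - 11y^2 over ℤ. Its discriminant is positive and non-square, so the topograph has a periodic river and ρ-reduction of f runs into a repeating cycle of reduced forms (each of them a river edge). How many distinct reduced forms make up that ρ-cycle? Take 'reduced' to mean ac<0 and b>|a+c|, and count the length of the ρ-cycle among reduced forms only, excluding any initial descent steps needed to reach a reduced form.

D = 716, ⌊√D⌋ = 26
descent: ρ → (-11,10,14)  [lands on river]
river: ρ → (14,18,-7)
river: ρ → (-7,24,5)
river: ρ → (5,26,-2)
river: ρ → (-2,26,5)
river: ρ → (5,24,-7)
river: ρ → (-7,18,14)
river: ρ → (14,10,-11)
river: ρ → (-11,12,13)
river: ρ → (13,14,-10)
river: ρ → (-10,26,1)
river: ρ → (1,26,-10)
river: ρ → (-10,14,13)
river: ρ → (13,12,-11)
ρ-cycle length = 14 (tail of 1 descent step not counted)

14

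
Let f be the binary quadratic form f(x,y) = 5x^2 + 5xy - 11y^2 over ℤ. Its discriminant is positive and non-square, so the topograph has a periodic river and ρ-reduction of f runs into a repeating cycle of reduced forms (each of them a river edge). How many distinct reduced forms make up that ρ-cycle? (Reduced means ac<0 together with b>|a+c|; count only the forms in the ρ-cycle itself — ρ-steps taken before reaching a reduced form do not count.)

D = 245, ⌊√D⌋ = 15
descent: ρ → (-11,-5,5)
descent: ρ → (5,15,-1)  [lands on river]
river: ρ → (-1,15,5)
ρ-cycle length = 2 (tail of 2 descent steps not counted)

2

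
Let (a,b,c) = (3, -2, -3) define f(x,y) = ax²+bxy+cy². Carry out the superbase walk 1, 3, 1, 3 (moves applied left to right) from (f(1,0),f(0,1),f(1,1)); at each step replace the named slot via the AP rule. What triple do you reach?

start (3,-3,-2) = (f(1,0),f(0,1),f(1,1))
replace slot 1: 2·((-3)+(-2)) − 3 = -13 → (-13,-3,-2)
replace slot 3: 2·((-13)+(-3)) − (-2) = -30 → (-13,-3,-30)
replace slot 1: 2·((-3)+(-30)) − (-13) = -53 → (-53,-3,-30)
replace slot 3: 2·((-53)+(-3)) − (-30) = -82 → (-53,-3,-82)

-53,-3,-82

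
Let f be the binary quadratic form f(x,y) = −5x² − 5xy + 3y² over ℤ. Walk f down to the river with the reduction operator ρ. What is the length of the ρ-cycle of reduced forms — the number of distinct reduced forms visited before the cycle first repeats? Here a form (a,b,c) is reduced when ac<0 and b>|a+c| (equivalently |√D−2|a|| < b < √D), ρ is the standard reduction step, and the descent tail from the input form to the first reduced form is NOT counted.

D = 85, ⌊√D⌋ = 9
descent: ρ → (3,5,-5)  [lands on river]
river: ρ → (-5,5,3)
river: ρ → (3,7,-3)
river: ρ → (-3,5,5)
river: ρ → (5,5,-3)
river: ρ → (-3,7,3)
ρ-cycle length = 6 (tail of 1 descent step not counted)

6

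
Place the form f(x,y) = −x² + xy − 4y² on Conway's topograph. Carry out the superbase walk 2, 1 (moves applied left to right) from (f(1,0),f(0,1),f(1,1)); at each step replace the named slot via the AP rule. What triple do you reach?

start (-1,-4,-4) = (f(1,0),f(0,1),f(1,1))
replace slot 2: 2·((-1)+(-4)) − (-4) = -6 → (-1,-6,-4)
replace slot 1: 2·((-6)+(-4)) − (-1) = -19 → (-19,-6,-4)

-19,-6,-4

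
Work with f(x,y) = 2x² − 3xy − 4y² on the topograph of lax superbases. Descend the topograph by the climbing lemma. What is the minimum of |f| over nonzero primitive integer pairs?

descent: ρ → (-4,3,2)  [lands on river]
river: ρ → (2,5,-2)
river: ρ → (-2,3,4)
river: ρ → (4,5,-1)
river: ρ → (-1,5,4)
river: ρ → (4,3,-2)
river: ρ → (-2,5,2)
river: ρ → (2,3,-4)
river: ρ → (-4,5,1)
river: ρ → (1,5,-4)
closes: descent 1, river 10
min |a| on river = 1

1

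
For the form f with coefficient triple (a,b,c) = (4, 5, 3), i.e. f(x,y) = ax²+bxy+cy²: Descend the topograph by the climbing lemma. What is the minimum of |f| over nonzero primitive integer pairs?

translate: b→-3 (≡5 mod 8), so (4,5,3)→(4,-3,2)
flip: (4,-3,2)→(2,3,4)
translate: b→-1 (≡3 mod 4), so (2,3,4)→(2,-1,3)
reduced (well bottom): (2,-1,3) with a≤c, −a<b≤a
well minimum = a = 2

2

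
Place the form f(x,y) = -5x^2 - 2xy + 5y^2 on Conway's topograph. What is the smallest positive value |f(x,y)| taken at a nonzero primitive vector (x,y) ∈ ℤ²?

descent: ρ → (5,2,-5)  [lands on river]
river: ρ → (-5,8,2)
river: ρ → (2,8,-5)
river: ρ → (-5,2,5)
river: ρ → (5,8,-2)
river: ρ → (-2,8,5)
closes: descent 1, river 6
min |a| on river = 2

2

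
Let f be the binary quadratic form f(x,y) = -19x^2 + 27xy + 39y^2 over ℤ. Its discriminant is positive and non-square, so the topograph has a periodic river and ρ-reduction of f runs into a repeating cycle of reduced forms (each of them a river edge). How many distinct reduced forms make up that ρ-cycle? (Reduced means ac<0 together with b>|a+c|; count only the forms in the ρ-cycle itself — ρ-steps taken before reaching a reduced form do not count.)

D = 3693, ⌊√D⌋ = 60
river: ρ → (39,51,-7)
river: ρ → (-7,47,53)
river: ρ → (53,59,-1)
river: ρ → (-1,59,53)
river: ρ → (53,47,-7)
river: ρ → (-7,51,39)
river: ρ → (39,27,-19)
river: ρ → (-19,49,17)
river: ρ → (17,53,-13)
river: ρ → (-13,51,21)
river: ρ → (21,33,-31)
river: ρ → (-31,29,23)
river: ρ → (23,17,-37)
river: ρ → (-37,57,3)
river: ρ → (3,57,-37)
river: ρ → (-37,17,23)
river: ρ → (23,29,-31)
river: ρ → (-31,33,21)
river: ρ → (21,51,-13)
river: ρ → (-13,53,17)
river: ρ → (17,49,-19)
river: ρ → (-19,27,39)
ρ-cycle length = 22 (tail of 0 descent steps not counted)

22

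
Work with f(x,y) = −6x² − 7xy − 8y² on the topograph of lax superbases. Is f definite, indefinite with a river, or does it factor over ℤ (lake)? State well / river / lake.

D = b²−4ac = (-7)² − 4·(-6)·(-8) = -143
D < 0 ⇒ definite ⇒ every region one sign ⇒ single well

well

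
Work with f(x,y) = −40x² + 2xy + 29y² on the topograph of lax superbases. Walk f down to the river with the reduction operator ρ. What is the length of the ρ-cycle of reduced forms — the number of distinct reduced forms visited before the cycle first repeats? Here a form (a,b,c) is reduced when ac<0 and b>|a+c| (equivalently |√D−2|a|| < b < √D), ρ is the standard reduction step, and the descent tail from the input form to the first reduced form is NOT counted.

D = 4644, ⌊√D⌋ = 68
descent: ρ → (29,56,-13)  [lands on river]
river: ρ → (-13,48,45)
river: ρ → (45,42,-16)
river: ρ → (-16,54,27)
river: ρ → (27,54,-16)
river: ρ → (-16,42,45)
river: ρ → (45,48,-13)
river: ρ → (-13,56,29)
river: ρ → (29,60,-9)
river: ρ → (-9,66,8)
river: ρ → (8,62,-25)
river: ρ → (-25,38,32)
river: ρ → (32,26,-31)
river: ρ → (-31,36,27)
river: ρ → (27,18,-40)
river: ρ → (-40,62,5)
river: ρ → (5,68,-1)
river: ρ → (-1,68,5)
river: ρ → (5,62,-40)
river: ρ → (-40,18,27)
river: ρ → (27,36,-31)
river: ρ → (-31,26,32)
river: ρ → (32,38,-25)
river: ρ → (-25,62,8)
river: ρ → (8,66,-9)
river: ρ → (-9,60,29)
ρ-cycle length = 26 (tail of 1 descent step not counted)

26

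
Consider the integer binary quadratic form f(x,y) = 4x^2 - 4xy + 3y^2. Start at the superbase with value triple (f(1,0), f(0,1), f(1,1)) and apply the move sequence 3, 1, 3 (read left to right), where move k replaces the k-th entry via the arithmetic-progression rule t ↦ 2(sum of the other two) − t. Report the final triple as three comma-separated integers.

start (4,3,3) = (f(1,0),f(0,1),f(1,1))
replace slot 3: 2·(4+3) − 3 = 11 → (4,3,11)
replace slot 1: 2·(3+11) − 4 = 24 → (24,3,11)
replace slot 3: 2·(24+3) − 11 = 43 → (24,3,43)

24,3,43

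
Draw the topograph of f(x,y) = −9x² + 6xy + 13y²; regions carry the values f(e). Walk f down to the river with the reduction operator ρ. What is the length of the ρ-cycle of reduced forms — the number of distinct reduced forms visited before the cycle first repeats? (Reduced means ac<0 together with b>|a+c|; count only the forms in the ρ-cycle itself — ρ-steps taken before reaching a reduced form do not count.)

D = 504, ⌊√D⌋ = 22
river: ρ → (13,20,-2)
river: ρ → (-2,20,13)
river: ρ → (13,6,-9)
river: ρ → (-9,12,10)
river: ρ → (10,8,-11)
river: ρ → (-11,14,7)
river: ρ → (7,14,-11)
river: ρ → (-11,8,10)
river: ρ → (10,12,-9)
river: ρ → (-9,6,13)
ρ-cycle length = 10 (tail of 0 descent steps not counted)

10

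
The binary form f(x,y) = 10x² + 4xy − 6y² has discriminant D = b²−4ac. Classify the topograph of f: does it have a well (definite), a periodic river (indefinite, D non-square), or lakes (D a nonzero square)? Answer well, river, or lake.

D = b²−4ac = 4² − 4·10·(-6) = 256
D = 16² is a perfect square ⇒ form factors over ℤ ⇒ lakes

lake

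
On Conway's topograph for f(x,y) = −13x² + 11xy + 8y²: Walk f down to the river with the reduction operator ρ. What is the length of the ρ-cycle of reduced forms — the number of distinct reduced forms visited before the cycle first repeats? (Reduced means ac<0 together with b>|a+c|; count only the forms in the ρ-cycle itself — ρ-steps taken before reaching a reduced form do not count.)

D = 537, ⌊√D⌋ = 23
river: ρ → (8,21,-3)
river: ρ → (-3,21,8)
river: ρ → (8,11,-13)
river: ρ → (-13,15,6)
river: ρ → (6,21,-4)
river: ρ → (-4,19,11)
river: ρ → (11,3,-12)
river: ρ → (-12,21,2)
river: ρ → (2,23,-1)
river: ρ → (-1,23,2)
river: ρ → (2,21,-12)
river: ρ → (-12,3,11)
river: ρ → (11,19,-4)
river: ρ → (-4,21,6)
river: ρ → (6,15,-13)
river: ρ → (-13,11,8)
ρ-cycle length = 16 (tail of 0 descent steps not counted)

16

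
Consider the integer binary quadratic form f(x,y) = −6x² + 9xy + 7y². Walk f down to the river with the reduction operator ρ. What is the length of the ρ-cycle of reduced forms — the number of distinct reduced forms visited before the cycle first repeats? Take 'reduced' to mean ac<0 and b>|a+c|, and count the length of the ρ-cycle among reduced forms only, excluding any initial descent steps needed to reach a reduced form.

D = 249, ⌊√D⌋ = 15
river: ρ → (7,5,-8)
river: ρ → (-8,11,4)
river: ρ → (4,13,-5)
river: ρ → (-5,7,10)
river: ρ → (10,13,-2)
river: ρ → (-2,15,3)
river: ρ → (3,15,-2)
river: ρ → (-2,13,10)
river: ρ → (10,7,-5)
river: ρ → (-5,13,4)
river: ρ → (4,11,-8)
river: ρ → (-8,5,7)
river: ρ → (7,9,-6)
river: ρ → (-6,15,1)
river: ρ → (1,15,-6)
river: ρ → (-6,9,7)
ρ-cycle length = 16 (tail of 0 descent steps not counted)

16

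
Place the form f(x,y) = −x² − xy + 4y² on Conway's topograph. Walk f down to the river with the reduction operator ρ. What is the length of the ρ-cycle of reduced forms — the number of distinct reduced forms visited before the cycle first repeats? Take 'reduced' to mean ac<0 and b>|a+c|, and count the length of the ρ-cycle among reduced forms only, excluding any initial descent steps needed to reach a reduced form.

D = 17, ⌊√D⌋ = 4
descent: ρ → (4,1,-1)
descent: ρ → (-1,3,2)  [lands on river]
river: ρ → (2,1,-2)
river: ρ → (-2,3,1)
river: ρ → (1,3,-2)
river: ρ → (-2,1,2)
river: ρ → (2,3,-1)
ρ-cycle length = 6 (tail of 2 descent steps not counted)

6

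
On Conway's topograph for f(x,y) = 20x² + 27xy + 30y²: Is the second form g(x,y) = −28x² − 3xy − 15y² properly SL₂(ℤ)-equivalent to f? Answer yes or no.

D₁ = -1671, D₂ = -1671
f: translate: b→-13 (≡27 mod 40), so (20,27,30)→(20,-13,23)
f: reduced (well bottom): (20,-13,23) with a≤c, −a<b≤a
g is negative-definite; reduce −g:
−g: flip: (28,3,15)→(15,-3,28)
−g: reduced (well bottom): (15,-3,28) with a≤c, −a<b≤a
flip sign back: reduced form of g is (-15,3,-28)
reduced forms (20, -13, 23) vs (-15, 3, -28) ⇒ inequivalent

no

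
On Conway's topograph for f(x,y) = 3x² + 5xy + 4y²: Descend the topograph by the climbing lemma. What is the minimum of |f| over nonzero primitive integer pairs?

translate: b→-1 (≡5 mod 6), so (3,5,4)→(3,-1,2)
flip: (3,-1,2)→(2,1,3)
reduced (well bottom): (2,1,3) with a≤c, −a<b≤a
well minimum = a = 2

2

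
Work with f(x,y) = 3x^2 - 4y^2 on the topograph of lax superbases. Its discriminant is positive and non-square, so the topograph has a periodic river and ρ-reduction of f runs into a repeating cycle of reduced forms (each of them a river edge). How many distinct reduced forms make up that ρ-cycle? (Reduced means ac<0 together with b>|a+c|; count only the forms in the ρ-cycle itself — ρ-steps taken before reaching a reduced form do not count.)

D = 48, ⌊√D⌋ = 6
descent: ρ → (-4,0,3)
descent: ρ → (3,6,-1)  [lands on river]
river: ρ → (-1,6,3)
ρ-cycle length = 2 (tail of 2 descent steps not counted)

2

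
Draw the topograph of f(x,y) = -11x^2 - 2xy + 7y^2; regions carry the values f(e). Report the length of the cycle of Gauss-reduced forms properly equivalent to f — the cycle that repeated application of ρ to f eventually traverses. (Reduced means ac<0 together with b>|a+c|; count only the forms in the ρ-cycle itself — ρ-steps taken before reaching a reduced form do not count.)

D = 312, ⌊√D⌋ = 17
descent: ρ → (7,16,-2)  [lands on river]
river: ρ → (-2,16,7)
river: ρ → (7,12,-6)
river: ρ → (-6,12,7)
ρ-cycle length = 4 (tail of 1 descent step not counted)

4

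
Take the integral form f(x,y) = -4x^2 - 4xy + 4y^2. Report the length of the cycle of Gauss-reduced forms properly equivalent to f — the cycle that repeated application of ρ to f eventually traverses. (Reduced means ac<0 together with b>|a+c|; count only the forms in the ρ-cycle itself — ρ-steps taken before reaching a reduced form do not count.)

D = 80, ⌊√D⌋ = 8
descent: ρ → (4,4,-4)  [lands on river]
river: ρ → (-4,4,4)
ρ-cycle length = 2 (tail of 1 descent step not counted)

2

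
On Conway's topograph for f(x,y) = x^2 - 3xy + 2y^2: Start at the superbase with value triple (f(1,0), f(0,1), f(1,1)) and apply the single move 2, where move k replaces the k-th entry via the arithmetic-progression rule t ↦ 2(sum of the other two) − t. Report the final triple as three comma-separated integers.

start (1,2,0) = (f(1,0),f(0,1),f(1,1))
replace slot 2: 2·(1+0) − 2 = 0 → (1,0,0)

1,0,0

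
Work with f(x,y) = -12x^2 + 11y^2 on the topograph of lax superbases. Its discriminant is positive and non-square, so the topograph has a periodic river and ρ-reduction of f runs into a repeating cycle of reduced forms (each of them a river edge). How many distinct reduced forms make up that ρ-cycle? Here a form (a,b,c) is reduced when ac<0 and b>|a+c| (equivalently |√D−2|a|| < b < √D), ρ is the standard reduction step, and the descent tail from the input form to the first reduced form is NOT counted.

D = 528, ⌊√D⌋ = 22
descent: ρ → (11,22,-1)  [lands on river]
river: ρ → (-1,22,11)
ρ-cycle length = 2 (tail of 1 descent step not counted)

2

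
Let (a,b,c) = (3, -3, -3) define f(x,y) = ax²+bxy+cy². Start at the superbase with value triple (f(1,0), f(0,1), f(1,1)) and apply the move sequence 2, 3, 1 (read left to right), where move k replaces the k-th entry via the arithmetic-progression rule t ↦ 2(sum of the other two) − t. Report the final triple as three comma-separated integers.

start (3,-3,-3) = (f(1,0),f(0,1),f(1,1))
replace slot 2: 2·(3+(-3)) − (-3) = 3 → (3,3,-3)
replace slot 3: 2·(3+3) − (-3) = 15 → (3,3,15)
replace slot 1: 2·(3+15) − 3 = 33 → (33,3,15)

33,3,15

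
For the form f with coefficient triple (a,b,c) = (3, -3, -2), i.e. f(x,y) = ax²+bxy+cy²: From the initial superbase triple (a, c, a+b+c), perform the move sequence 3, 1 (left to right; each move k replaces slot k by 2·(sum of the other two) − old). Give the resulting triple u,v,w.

start (3,-2,-2) = (f(1,0),f(0,1),f(1,1))
replace slot 3: 2·(3+(-2)) − (-2) = 4 → (3,-2,4)
replace slot 1: 2·((-2)+4) − 3 = 1 → (1,-2,4)

1,-2,4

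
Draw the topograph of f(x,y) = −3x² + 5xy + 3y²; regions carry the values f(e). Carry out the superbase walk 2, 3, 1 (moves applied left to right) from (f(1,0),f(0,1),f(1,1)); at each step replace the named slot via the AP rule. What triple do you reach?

start (-3,3,5) = (f(1,0),f(0,1),f(1,1))
replace slot 2: 2·((-3)+5) − 3 = 1 → (-3,1,5)
replace slot 3: 2·((-3)+1) − 5 = -9 → (-3,1,-9)
replace slot 1: 2·(1+(-9)) − (-3) = -13 → (-13,1,-9)

-13,1,-9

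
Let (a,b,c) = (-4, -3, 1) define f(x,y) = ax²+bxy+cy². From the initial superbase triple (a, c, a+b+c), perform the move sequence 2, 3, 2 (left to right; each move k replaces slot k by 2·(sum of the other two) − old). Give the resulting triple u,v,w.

start (-4,1,-6) = (f(1,0),f(0,1),f(1,1))
replace slot 2: 2·((-4)+(-6)) − 1 = -21 → (-4,-21,-6)
replace slot 3: 2·((-4)+(-21)) − (-6) = -44 → (-4,-21,-44)
replace slot 2: 2·((-4)+(-44)) − (-21) = -75 → (-4,-75,-44)

-4,-75,-44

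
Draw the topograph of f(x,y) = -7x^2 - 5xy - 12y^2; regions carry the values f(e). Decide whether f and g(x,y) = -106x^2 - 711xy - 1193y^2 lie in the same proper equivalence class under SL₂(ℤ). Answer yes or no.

D₁ = -311, D₂ = -311
f is negative-definite; reduce −f:
−f: reduced (well bottom): (7,5,12) with a≤c, −a<b≤a
flip sign back: reduced form of f is (-7,-5,-12)
g is negative-definite; reduce −g:
−g: translate: b→75 (≡711 mod 212), so (106,711,1193)→(106,75,14)
−g: flip: (106,75,14)→(14,-75,106)
−g: translate: b→9 (≡-75 mod 28), so (14,-75,106)→(14,9,7)
−g: flip: (14,9,7)→(7,-9,14)
−g: translate: b→5 (≡-9 mod 14), so (7,-9,14)→(7,5,12)
−g: reduced (well bottom): (7,5,12) with a≤c, −a<b≤a
flip sign back: reduced form of g is (-7,-5,-12)
reduced forms (-7, -5, -12) vs (-7, -5, -12) ⇒ equivalent

yes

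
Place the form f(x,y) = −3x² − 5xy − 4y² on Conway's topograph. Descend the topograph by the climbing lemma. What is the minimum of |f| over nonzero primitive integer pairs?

translate: b→-1 (≡5 mod 6), so (3,5,4)→(3,-1,2)
flip: (3,-1,2)→(2,1,3)
reduced (well bottom): (2,1,3) with a≤c, −a<b≤a
well minimum |f| = |-2| = 2 (negative-definite)

2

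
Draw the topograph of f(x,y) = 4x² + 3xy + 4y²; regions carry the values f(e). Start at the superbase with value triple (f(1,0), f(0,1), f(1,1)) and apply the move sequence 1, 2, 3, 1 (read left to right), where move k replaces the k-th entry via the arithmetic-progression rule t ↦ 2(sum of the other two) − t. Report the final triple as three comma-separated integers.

start (4,4,11) = (f(1,0),f(0,1),f(1,1))
replace slot 1: 2·(4+11) − 4 = 26 → (26,4,11)
replace slot 2: 2·(26+11) − 4 = 70 → (26,70,11)
replace slot 3: 2·(26+70) − 11 = 181 → (26,70,181)
replace slot 1: 2·(70+181) − 26 = 476 → (476,70,181)

476,70,181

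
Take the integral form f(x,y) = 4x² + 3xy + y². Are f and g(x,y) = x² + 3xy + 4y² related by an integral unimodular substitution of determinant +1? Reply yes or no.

D₁ = -7, D₂ = -7
f: flip: (4,3,1)→(1,-3,4)
f: translate: b→1 (≡-3 mod 2), so (1,-3,4)→(1,1,2)
f: reduced (well bottom): (1,1,2) with a≤c, −a<b≤a
g: translate: b→1 (≡3 mod 2), so (1,3,4)→(1,1,2)
g: reduced (well bottom): (1,1,2) with a≤c, −a<b≤a
reduced forms (1, 1, 2) vs (1, 1, 2) ⇒ equivalent

yes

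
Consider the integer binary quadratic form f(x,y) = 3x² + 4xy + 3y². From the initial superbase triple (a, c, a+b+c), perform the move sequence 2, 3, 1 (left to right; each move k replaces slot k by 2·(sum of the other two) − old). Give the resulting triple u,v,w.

start (3,3,10) = (f(1,0),f(0,1),f(1,1))
replace slot 2: 2·(3+10) − 3 = 23 → (3,23,10)
replace slot 3: 2·(3+23) − 10 = 42 → (3,23,42)
replace slot 1: 2·(23+42) − 3 = 127 → (127,23,42)

127,23,42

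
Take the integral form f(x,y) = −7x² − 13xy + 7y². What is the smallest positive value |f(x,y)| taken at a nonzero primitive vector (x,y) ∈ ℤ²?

descent: ρ → (7,13,-7)  [lands on river]
river: ρ → (-7,15,5)
river: ρ → (5,15,-7)
river: ρ → (-7,13,7)
river: ρ → (7,15,-5)
river: ρ → (-5,15,7)
closes: descent 1, river 6
min |a| on river = 5

5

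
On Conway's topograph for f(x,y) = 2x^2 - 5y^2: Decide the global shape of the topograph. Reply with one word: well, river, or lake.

D = b²−4ac = 0² − 4·2·(-5) = 40
D > 0 non-square ⇒ indefinite ⇒ periodic river

river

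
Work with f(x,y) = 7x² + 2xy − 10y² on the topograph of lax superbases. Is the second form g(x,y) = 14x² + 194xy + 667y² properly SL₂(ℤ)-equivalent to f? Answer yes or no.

D₁ = 284, D₂ = 284
river cycle of f (length 8): (7, 16, -1), (-1, 16, 7), (7, 12, -5), (-5, 8, 11), (11, 14, -2), (-2, 14, 11), (11, 8, -5), (-5, 12, 7)
river cycle of g (length 8): (-5, 12, 7), (7, 16, -1), (-1, 16, 7), (7, 12, -5), (-5, 8, 11), (11, 14, -2), (-2, 14, 11), (11, 8, -5)
cycles coincide ⇒ equivalent

yes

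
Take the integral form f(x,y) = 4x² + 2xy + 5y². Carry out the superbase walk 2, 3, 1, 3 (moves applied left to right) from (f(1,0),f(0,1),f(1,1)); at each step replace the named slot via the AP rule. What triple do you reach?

start (4,5,11) = (f(1,0),f(0,1),f(1,1))
replace slot 2: 2·(4+11) − 5 = 25 → (4,25,11)
replace slot 3: 2·(4+25) − 11 = 47 → (4,25,47)
replace slot 1: 2·(25+47) − 4 = 140 → (140,25,47)
replace slot 3: 2·(140+25) − 47 = 283 → (140,25,283)

140,25,283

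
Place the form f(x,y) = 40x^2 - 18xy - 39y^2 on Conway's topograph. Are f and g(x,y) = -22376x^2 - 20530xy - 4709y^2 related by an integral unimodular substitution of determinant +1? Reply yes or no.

D₁ = 6564, D₂ = 6564
river cycle of f (length 10): (-39, 18, 40), (40, 62, -17), (-17, 74, 16), (16, 54, -57), (-57, 60, 13), (13, 70, -32), (-32, 58, 25), (25, 42, -48), (-48, 54, 19), (19, 60, -39)
river cycle of g (length 10): (-17, 74, 16), (16, 54, -57), (-57, 60, 13), (13, 70, -32), (-32, 58, 25), (25, 42, -48), (-48, 54, 19), (19, 60, -39), (-39, 18, 40), (40, 62, -17)
cycles coincide ⇒ equivalent

yes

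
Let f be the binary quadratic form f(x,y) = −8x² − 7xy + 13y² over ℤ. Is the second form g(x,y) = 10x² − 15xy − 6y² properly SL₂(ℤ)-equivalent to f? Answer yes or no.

D₁ = 465, D₂ = 465
river cycle of f (length 10): (13, 7, -8), (-8, 9, 12), (12, 15, -5), (-5, 15, 12), (12, 9, -8), (-8, 7, 13), (13, 19, -2), (-2, 21, 3), (3, 21, -2), (-2, 19, 13)
river cycle of g (length 10): (-6, 15, 10), (10, 5, -11), (-11, 17, 4), (4, 15, -15), (-15, 15, 4), (4, 17, -11), (-11, 5, 10), (10, 15, -6), (-6, 21, 1), (1, 21, -6)
cycles differ ⇒ inequivalent

no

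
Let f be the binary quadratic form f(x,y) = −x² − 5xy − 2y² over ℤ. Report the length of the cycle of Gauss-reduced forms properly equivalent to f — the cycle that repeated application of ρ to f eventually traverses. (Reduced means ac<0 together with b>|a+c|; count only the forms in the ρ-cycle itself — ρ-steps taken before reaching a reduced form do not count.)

D = 17, ⌊√D⌋ = 4
descent: ρ → (-2,1,2)  [lands on river]
river: ρ → (2,3,-1)
river: ρ → (-1,3,2)
river: ρ → (2,1,-2)
river: ρ → (-2,3,1)
river: ρ → (1,3,-2)
ρ-cycle length = 6 (tail of 1 descent step not counted)

6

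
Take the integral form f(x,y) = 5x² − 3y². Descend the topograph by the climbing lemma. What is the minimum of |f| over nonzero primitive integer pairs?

descent: ρ → (-3,6,2)  [lands on river]
river: ρ → (2,6,-3)
closes: descent 1, river 2
min |a| on river = 2

2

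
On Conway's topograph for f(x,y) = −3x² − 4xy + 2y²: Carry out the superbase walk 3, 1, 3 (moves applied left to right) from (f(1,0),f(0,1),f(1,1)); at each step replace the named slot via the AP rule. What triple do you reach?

start (-3,2,-5) = (f(1,0),f(0,1),f(1,1))
replace slot 3: 2·((-3)+2) − (-5) = 3 → (-3,2,3)
replace slot 1: 2·(2+3) − (-3) = 13 → (13,2,3)
replace slot 3: 2·(13+2) − 3 = 27 → (13,2,27)

13,2,27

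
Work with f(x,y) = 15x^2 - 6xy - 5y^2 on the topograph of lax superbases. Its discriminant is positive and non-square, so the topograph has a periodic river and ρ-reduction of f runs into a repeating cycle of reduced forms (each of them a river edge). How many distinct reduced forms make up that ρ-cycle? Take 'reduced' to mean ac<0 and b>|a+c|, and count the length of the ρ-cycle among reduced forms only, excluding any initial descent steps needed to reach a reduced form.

D = 336, ⌊√D⌋ = 18
descent: ρ → (-5,16,4)  [lands on river]
river: ρ → (4,16,-5)
river: ρ → (-5,14,7)
river: ρ → (7,14,-5)
ρ-cycle length = 4 (tail of 1 descent step not counted)

4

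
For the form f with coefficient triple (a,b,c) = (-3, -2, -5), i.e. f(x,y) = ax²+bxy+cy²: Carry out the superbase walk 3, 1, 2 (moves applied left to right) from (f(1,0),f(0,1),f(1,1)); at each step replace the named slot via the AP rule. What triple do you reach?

start (-3,-5,-10) = (f(1,0),f(0,1),f(1,1))
replace slot 3: 2·((-3)+(-5)) − (-10) = -6 → (-3,-5,-6)
replace slot 1: 2·((-5)+(-6)) − (-3) = -19 → (-19,-5,-6)
replace slot 2: 2·((-19)+(-6)) − (-5) = -45 → (-19,-45,-6)

-19,-45,-6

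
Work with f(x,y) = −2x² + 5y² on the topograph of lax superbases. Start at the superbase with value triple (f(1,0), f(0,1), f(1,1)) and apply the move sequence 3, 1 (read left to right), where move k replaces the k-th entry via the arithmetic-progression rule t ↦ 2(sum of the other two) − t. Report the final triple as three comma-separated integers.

start (-2,5,3) = (f(1,0),f(0,1),f(1,1))
replace slot 3: 2·((-2)+5) − 3 = 3 → (-2,5,3)
replace slot 1: 2·(5+3) − (-2) = 18 → (18,5,3)

18,5,3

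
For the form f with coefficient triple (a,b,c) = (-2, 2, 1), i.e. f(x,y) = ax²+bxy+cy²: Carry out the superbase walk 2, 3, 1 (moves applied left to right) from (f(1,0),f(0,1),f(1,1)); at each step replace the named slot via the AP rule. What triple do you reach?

start (-2,1,1) = (f(1,0),f(0,1),f(1,1))
replace slot 2: 2·((-2)+1) − 1 = -3 → (-2,-3,1)
replace slot 3: 2·((-2)+(-3)) − 1 = -11 → (-2,-3,-11)
replace slot 1: 2·((-3)+(-11)) − (-2) = -26 → (-26,-3,-11)

-26,-3,-11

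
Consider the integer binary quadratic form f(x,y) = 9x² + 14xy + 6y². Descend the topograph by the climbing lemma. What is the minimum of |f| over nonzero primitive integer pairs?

translate: b→-4 (≡14 mod 18), so (9,14,6)→(9,-4,1)
flip: (9,-4,1)→(1,4,9)
translate: b→0 (≡4 mod 2), so (1,4,9)→(1,0,5)
reduced (well bottom): (1,0,5) with a≤c, −a<b≤a
well minimum = a = 1

1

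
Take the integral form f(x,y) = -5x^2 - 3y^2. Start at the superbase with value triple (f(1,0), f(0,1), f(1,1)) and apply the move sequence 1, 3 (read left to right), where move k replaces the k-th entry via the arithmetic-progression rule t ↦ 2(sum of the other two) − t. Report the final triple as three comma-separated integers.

start (-5,-3,-8) = (f(1,0),f(0,1),f(1,1))
replace slot 1: 2·((-3)+(-8)) − (-5) = -17 → (-17,-3,-8)
replace slot 3: 2·((-17)+(-3)) − (-8) = -32 → (-17,-3,-32)

-17,-3,-32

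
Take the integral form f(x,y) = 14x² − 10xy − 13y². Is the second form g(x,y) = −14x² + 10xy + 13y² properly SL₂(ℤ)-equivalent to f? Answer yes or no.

D₁ = 828, D₂ = 828
river cycle of f (length 8): (-13, 10, 14), (14, 18, -9), (-9, 18, 14), (14, 10, -13), (-13, 16, 11), (11, 28, -1), (-1, 28, 11), (11, 16, -13)
river cycle of g (length 8): (13, 16, -11), (-11, 28, 1), (1, 28, -11), (-11, 16, 13), (13, 10, -14), (-14, 18, 9), (9, 18, -14), (-14, 10, 13)
cycles differ ⇒ inequivalent

no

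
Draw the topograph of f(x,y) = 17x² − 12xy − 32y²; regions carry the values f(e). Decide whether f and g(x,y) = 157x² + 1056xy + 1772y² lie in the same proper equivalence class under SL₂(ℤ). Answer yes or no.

D₁ = 2320, D₂ = 2320
river cycle of f (length 6): (17, 22, -27), (-27, 32, 12), (12, 40, -15), (-15, 20, 32), (32, 44, -3), (-3, 46, 17)
river cycle of g (length 6): (17, 22, -27), (-27, 32, 12), (12, 40, -15), (-15, 20, 32), (32, 44, -3), (-3, 46, 17)
cycles coincide ⇒ equivalent

yes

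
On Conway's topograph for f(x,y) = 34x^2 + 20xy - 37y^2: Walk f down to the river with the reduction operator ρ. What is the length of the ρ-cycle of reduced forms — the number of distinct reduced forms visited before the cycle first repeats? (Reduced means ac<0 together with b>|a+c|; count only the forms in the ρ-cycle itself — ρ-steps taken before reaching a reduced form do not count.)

D = 5432, ⌊√D⌋ = 73
river: ρ → (-37,54,17)
river: ρ → (17,48,-46)
river: ρ → (-46,44,19)
river: ρ → (19,70,-7)
river: ρ → (-7,70,19)
river: ρ → (19,44,-46)
river: ρ → (-46,48,17)
river: ρ → (17,54,-37)
river: ρ → (-37,20,34)
river: ρ → (34,48,-23)
river: ρ → (-23,44,38)
river: ρ → (38,32,-29)
river: ρ → (-29,26,41)
river: ρ → (41,56,-14)
river: ρ → (-14,56,41)
river: ρ → (41,26,-29)
river: ρ → (-29,32,38)
river: ρ → (38,44,-23)
river: ρ → (-23,48,34)
river: ρ → (34,20,-37)
ρ-cycle length = 20 (tail of 0 descent steps not counted)

20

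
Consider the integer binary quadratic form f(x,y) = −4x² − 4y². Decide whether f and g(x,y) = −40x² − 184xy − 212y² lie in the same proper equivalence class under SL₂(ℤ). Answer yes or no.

D₁ = -64, D₂ = -64
f is negative-definite; reduce −f:
−f: reduced (well bottom): (4,0,4) with a≤c, −a<b≤a
flip sign back: reduced form of f is (-4,0,-4)
g is negative-definite; reduce −g:
−g: translate: b→24 (≡184 mod 80), so (40,184,212)→(40,24,4)
−g: flip: (40,24,4)→(4,-24,40)
−g: translate: b→0 (≡-24 mod 8), so (4,-24,40)→(4,0,4)
−g: reduced (well bottom): (4,0,4) with a≤c, −a<b≤a
flip sign back: reduced form of g is (-4,0,-4)
reduced forms (-4, 0, -4) vs (-4, 0, -4) ⇒ equivalent

yes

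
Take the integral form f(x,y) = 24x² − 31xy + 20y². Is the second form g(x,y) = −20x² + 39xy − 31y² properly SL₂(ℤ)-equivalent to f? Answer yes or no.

D₁ = -959, D₂ = -959
f: translate: b→17 (≡-31 mod 48), so (24,-31,20)→(24,17,13)
f: flip: (24,17,13)→(13,-17,24)
f: translate: b→9 (≡-17 mod 26), so (13,-17,24)→(13,9,20)
f: reduced (well bottom): (13,9,20) with a≤c, −a<b≤a
g is negative-definite; reduce −g:
−g: translate: b→1 (≡-39 mod 40), so (20,-39,31)→(20,1,12)
−g: flip: (20,1,12)→(12,-1,20)
−g: reduced (well bottom): (12,-1,20) with a≤c, −a<b≤a
flip sign back: reduced form of g is (-12,1,-20)
reduced forms (13, 9, 20) vs (-12, 1, -20) ⇒ inequivalent

no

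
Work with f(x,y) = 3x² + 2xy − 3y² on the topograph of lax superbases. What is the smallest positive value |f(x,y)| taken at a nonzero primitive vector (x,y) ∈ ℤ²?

river: ρ → (-3,4,2)
river: ρ → (2,4,-3)
river: ρ → (-3,2,3)
river: ρ → (3,4,-2)
river: ρ → (-2,4,3)
river: ρ → (3,2,-3)
closes: descent 0, river 6
min |a| on river = 2

2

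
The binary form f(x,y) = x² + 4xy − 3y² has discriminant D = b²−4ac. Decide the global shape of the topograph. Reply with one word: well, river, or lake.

D = b²−4ac = 4² − 4·1·(-3) = 28
D > 0 non-square ⇒ indefinite ⇒ periodic river

river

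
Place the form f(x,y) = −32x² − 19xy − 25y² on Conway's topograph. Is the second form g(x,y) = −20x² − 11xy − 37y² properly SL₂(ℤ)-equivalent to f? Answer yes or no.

D₁ = -2839, D₂ = -2839
f is negative-definite; reduce −f:
−f: flip: (32,19,25)→(25,-19,32)
−f: reduced (well bottom): (25,-19,32) with a≤c, −a<b≤a
flip sign back: reduced form of f is (-25,19,-32)
g is negative-definite; reduce −g:
−g: reduced (well bottom): (20,11,37) with a≤c, −a<b≤a
flip sign back: reduced form of g is (-20,-11,-37)
reduced forms (-25, 19, -32) vs (-20, -11, -37) ⇒ inequivalent

no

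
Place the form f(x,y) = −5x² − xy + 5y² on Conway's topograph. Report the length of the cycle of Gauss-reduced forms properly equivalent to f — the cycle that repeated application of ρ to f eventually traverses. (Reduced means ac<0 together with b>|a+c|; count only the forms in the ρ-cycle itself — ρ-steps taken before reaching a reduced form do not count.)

D = 101, ⌊√D⌋ = 10
descent: ρ → (5,1,-5)  [lands on river]
river: ρ → (-5,9,1)
river: ρ → (1,9,-5)
river: ρ → (-5,1,5)
river: ρ → (5,9,-1)
river: ρ → (-1,9,5)
ρ-cycle length = 6 (tail of 1 descent step not counted)

6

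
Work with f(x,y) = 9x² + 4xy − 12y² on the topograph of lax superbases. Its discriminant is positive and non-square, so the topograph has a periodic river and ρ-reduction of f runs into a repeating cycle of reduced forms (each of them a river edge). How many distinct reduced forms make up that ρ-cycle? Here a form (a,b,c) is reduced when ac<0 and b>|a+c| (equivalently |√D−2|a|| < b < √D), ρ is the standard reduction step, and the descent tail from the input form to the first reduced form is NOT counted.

D = 448, ⌊√D⌋ = 21
river: ρ → (-12,20,1)
river: ρ → (1,20,-12)
river: ρ → (-12,4,9)
river: ρ → (9,14,-7)
river: ρ → (-7,14,9)
river: ρ → (9,4,-12)
ρ-cycle length = 6 (tail of 0 descent steps not counted)

6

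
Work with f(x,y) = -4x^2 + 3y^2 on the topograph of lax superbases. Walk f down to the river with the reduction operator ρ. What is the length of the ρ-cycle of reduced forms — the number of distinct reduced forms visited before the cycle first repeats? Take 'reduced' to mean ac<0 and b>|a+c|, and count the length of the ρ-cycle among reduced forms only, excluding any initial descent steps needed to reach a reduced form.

D = 48, ⌊√D⌋ = 6
descent: ρ → (3,6,-1)  [lands on river]
river: ρ → (-1,6,3)
ρ-cycle length = 2 (tail of 1 descent step not counted)

2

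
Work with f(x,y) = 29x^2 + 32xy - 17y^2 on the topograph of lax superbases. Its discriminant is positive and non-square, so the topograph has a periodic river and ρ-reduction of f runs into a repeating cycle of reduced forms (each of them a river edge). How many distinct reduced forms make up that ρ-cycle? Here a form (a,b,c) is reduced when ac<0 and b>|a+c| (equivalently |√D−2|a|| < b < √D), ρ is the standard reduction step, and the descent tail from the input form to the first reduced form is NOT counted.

D = 2996, ⌊√D⌋ = 54
river: ρ → (-17,36,25)
river: ρ → (25,14,-28)
river: ρ → (-28,42,11)
river: ρ → (11,46,-20)
river: ρ → (-20,34,23)
river: ρ → (23,12,-31)
river: ρ → (-31,50,4)
river: ρ → (4,54,-5)
river: ρ → (-5,46,44)
river: ρ → (44,42,-7)
river: ρ → (-7,42,44)
river: ρ → (44,46,-5)
river: ρ → (-5,54,4)
river: ρ → (4,50,-31)
river: ρ → (-31,12,23)
river: ρ → (23,34,-20)
river: ρ → (-20,46,11)
river: ρ → (11,42,-28)
river: ρ → (-28,14,25)
river: ρ → (25,36,-17)
river: ρ → (-17,32,29)
river: ρ → (29,26,-20)
river: ρ → (-20,54,1)
river: ρ → (1,54,-20)
river: ρ → (-20,26,29)
river: ρ → (29,32,-17)
ρ-cycle length = 26 (tail of 0 descent steps not counted)

26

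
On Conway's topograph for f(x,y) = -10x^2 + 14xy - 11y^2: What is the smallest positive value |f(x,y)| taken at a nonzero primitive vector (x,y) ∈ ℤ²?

translate: b→6 (≡-14 mod 20), so (10,-14,11)→(10,6,7)
flip: (10,6,7)→(7,-6,10)
reduced (well bottom): (7,-6,10) with a≤c, −a<b≤a
well minimum |f| = |-7| = 7 (negative-definite)

7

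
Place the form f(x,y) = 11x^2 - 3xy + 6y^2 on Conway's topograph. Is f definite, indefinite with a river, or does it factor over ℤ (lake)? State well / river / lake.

D = b²−4ac = (-3)² − 4·11·6 = -255
D < 0 ⇒ definite ⇒ every region one sign ⇒ single well

well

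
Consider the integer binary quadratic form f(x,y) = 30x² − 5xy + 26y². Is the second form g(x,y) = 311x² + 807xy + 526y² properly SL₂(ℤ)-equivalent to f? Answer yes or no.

D₁ = -3095, D₂ = -3095
f: flip: (30,-5,26)→(26,5,30)
f: reduced (well bottom): (26,5,30) with a≤c, −a<b≤a
g: translate: b→185 (≡807 mod 622), so (311,807,526)→(311,185,30)
g: flip: (311,185,30)→(30,-185,311)
g: translate: b→-5 (≡-185 mod 60), so (30,-185,311)→(30,-5,26)
g: flip: (30,-5,26)→(26,5,30)
g: reduced (well bottom): (26,5,30) with a≤c, −a<b≤a
reduced forms (26, 5, 30) vs (26, 5, 30) ⇒ equivalent

yes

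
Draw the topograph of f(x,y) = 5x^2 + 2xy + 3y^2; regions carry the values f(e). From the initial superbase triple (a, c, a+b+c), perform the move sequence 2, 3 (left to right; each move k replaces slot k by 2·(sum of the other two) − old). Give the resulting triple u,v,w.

start (5,3,10) = (f(1,0),f(0,1),f(1,1))
replace slot 2: 2·(5+10) − 3 = 27 → (5,27,10)
replace slot 3: 2·(5+27) − 10 = 54 → (5,27,54)

5,27,54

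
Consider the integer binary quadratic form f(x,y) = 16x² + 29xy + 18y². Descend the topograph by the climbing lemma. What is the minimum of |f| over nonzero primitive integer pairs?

translate: b→-3 (≡29 mod 32), so (16,29,18)→(16,-3,5)
flip: (16,-3,5)→(5,3,16)
reduced (well bottom): (5,3,16) with a≤c, −a<b≤a
well minimum = a = 5

5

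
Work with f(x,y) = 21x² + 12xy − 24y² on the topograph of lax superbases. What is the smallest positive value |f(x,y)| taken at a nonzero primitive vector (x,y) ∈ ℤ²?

river: ρ → (-24,36,9)
river: ρ → (9,36,-24)
river: ρ → (-24,12,21)
river: ρ → (21,30,-15)
river: ρ → (-15,30,21)
river: ρ → (21,12,-24)
closes: descent 0, river 6
min |a| on river = 9

9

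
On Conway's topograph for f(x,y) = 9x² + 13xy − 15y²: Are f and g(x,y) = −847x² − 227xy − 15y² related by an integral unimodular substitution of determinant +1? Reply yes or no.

D₁ = 709, D₂ = 709
river cycle of f (length 34): (-15, 17, 7), (7, 25, -3), (-3, 23, 15), (15, 7, -11), (-11, 15, 11), (11, 7, -15), (-15, 23, 3), (3, 25, -7), (-7, 17, 15), (15, 13, -9), … (24 more)
river cycle of g (length 34): (-15, 17, 7), (7, 25, -3), (-3, 23, 15), (15, 7, -11), (-11, 15, 11), (11, 7, -15), (-15, 23, 3), (3, 25, -7), (-7, 17, 15), (15, 13, -9), … (24 more)
cycles coincide ⇒ equivalent

yes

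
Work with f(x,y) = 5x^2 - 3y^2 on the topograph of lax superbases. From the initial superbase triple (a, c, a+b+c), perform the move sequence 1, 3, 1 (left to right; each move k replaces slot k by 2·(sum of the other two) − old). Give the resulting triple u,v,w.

start (5,-3,2) = (f(1,0),f(0,1),f(1,1))
replace slot 1: 2·((-3)+2) − 5 = -7 → (-7,-3,2)
replace slot 3: 2·((-7)+(-3)) − 2 = -22 → (-7,-3,-22)
replace slot 1: 2·((-3)+(-22)) − (-7) = -43 → (-43,-3,-22)

-43,-3,-22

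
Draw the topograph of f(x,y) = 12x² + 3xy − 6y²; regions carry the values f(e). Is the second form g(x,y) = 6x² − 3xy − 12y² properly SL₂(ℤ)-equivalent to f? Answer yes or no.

D₁ = 297, D₂ = 297
river cycle of f (length 4): (-6, 9, 9), (9, 9, -6), (-6, 15, 3), (3, 15, -6)
river cycle of g (length 4): (6, 9, -9), (-9, 9, 6), (6, 15, -3), (-3, 15, 6)
cycles differ ⇒ inequivalent

no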